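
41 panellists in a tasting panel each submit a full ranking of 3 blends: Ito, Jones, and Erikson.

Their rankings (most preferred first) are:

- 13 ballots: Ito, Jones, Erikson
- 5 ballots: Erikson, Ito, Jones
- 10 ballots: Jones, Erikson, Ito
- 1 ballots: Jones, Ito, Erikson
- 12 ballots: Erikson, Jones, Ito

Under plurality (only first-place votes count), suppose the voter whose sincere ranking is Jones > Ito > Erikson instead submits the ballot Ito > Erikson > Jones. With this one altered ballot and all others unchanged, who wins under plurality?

Erikson

First-place totals with the altered ballot: Ito 14, Jones 10, Erikson 17.
The winner is unchanged: still Erikson.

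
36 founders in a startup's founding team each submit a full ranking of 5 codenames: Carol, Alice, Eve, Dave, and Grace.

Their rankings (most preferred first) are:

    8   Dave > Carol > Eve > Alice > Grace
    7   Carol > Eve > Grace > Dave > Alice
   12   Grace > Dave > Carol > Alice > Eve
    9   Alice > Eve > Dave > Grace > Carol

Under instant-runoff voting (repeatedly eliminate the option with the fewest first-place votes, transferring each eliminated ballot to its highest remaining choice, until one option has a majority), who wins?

Grace

Round 1: Grace 12, Alice 9, Dave 8, Carol 7, Eve 0. Eve has the fewest and is eliminated.
Round 2: Grace 12, Alice 9, Dave 8, Carol 7. Carol has the fewest and is eliminated.
Round 3: Grace 19, Alice 9, Dave 8. Grace has a majority.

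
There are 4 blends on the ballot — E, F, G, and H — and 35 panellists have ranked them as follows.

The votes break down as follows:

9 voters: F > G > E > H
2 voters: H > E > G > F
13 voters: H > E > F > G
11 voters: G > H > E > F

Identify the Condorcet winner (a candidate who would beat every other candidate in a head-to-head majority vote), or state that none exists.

No Condorcet winner

Head-to-head results (35 voters total):
E vs F: E wins 26–9.
E vs G: G wins 20–15.
E vs H: H wins 26–9.
F vs G: F wins 22–13.
F vs H: H wins 26–9.
G vs H: G wins 20–15.
No candidate beats all others: E beats F beats G beats E, a majority cycle.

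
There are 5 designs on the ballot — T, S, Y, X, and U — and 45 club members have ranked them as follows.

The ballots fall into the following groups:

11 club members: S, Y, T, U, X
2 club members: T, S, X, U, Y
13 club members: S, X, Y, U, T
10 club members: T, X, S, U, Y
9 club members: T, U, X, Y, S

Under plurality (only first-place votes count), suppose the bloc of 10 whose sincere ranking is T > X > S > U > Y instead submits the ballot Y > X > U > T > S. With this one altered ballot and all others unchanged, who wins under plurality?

S

First-place totals with the altered ballot: T 11, S 24, Y 10, X 0, U 0.
The winner is unchanged: still S.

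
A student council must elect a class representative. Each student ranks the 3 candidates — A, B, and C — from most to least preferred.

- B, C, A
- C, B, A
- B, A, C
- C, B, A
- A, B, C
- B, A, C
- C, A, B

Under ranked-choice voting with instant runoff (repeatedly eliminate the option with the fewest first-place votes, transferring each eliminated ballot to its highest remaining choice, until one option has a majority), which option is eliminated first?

Round 1: B 3, C 3, A 1. A has the fewest and is eliminated.
Round 2: B 4, C 3. B has a majority.

A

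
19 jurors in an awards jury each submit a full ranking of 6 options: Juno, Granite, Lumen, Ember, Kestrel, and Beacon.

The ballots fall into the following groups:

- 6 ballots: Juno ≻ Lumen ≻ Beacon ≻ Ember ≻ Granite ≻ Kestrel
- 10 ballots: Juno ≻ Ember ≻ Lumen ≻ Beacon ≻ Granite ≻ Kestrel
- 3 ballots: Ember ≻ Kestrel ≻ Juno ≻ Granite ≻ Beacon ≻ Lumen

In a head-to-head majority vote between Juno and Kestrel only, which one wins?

Ballots ranking Juno above Kestrel: 6+10 = 16.
Ballots ranking Kestrel above Juno: 3.
Juno wins the head-to-head, 16–3.

Juno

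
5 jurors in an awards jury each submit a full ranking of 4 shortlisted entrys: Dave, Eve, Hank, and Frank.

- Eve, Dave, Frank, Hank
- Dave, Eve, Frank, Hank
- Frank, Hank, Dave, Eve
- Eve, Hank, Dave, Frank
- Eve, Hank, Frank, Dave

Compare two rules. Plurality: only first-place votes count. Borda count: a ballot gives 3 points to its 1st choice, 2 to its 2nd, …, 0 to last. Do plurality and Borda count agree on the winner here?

Yes

Plurality first-place counts: Dave 1, Eve 3, Hank 0, Frank 1 → Eve.
Borda totals: Dave 7, Eve 11, Hank 6, Frank 6 → Eve.
The two rules agree on Eve.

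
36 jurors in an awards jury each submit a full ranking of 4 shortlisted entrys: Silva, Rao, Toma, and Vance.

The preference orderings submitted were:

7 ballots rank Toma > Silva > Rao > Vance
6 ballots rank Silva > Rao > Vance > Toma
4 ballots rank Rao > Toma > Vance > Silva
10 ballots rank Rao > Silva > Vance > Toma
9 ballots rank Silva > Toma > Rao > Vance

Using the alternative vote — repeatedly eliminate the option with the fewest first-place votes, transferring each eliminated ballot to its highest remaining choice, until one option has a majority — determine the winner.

Round 1: Silva 15, Rao 14, Toma 7, Vance 0. Vance has the fewest and is eliminated.
Round 2: Silva 15, Rao 14, Toma 7. Toma has the fewest and is eliminated.
Round 3: Silva 22, Rao 14. Silva has a majority.

Silva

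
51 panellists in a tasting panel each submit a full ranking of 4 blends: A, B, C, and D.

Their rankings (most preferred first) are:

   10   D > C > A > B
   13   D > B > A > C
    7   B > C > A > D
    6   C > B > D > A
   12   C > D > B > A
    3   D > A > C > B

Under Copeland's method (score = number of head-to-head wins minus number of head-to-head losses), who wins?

D

Pairwise results:
  A vs B: B wins 38–13.
  A vs C: C wins 35–16.
  A vs D: D wins 44–7.
  B vs C: C wins 31–20.
  B vs D: D wins 38–13.
  C vs D: D wins 26–25.
Copeland scores (wins − losses):
  A: 0 − 3 = -3
  B: 1 − 2 = -1
  C: 2 − 1 = 1
  D: 3 − 0 = 3
D has the best Copeland score.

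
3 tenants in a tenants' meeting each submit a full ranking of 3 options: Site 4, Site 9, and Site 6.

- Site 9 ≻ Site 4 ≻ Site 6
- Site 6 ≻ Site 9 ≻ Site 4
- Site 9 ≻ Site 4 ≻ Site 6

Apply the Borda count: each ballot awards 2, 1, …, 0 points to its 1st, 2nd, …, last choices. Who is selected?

Borda scores:
  Site 4: 1 + 0 + 1 = 2
  Site 9: 2 + 1 + 2 = 5
  Site 6: 0 + 2 + 0 = 2
Site 9 has the highest total.

Site 9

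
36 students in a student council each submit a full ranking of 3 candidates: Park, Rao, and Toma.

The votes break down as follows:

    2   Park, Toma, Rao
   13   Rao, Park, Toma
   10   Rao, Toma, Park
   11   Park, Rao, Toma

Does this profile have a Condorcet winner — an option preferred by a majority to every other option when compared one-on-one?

Head-to-head results (36 voters total):
Park vs Rao: Rao wins 23–13.
Park vs Toma: Park wins 26–10.
Rao vs Toma: Rao wins 34–2.
Rao beats each rival — Park (23–13), Toma (34–2) — so Rao is the Condorcet winner.

Yes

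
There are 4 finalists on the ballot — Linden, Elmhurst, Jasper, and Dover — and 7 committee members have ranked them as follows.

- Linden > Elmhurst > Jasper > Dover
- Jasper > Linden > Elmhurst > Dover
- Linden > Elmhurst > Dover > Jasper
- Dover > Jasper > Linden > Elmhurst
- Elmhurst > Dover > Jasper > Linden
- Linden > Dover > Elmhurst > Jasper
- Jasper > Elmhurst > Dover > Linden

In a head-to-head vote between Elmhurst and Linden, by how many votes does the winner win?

Ballots ranking Elmhurst above Linden: 2.
Ballots ranking Linden above Elmhurst: 5.
Linden wins 5–2, a margin of 3.

3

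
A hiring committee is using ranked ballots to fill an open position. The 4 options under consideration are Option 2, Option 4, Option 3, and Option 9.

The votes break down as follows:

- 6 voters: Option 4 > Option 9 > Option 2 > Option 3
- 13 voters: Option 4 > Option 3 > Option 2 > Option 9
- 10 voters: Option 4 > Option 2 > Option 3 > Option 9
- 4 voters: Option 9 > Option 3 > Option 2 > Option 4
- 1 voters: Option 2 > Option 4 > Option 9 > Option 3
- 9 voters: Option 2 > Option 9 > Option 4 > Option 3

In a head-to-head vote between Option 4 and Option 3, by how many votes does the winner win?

Ballots ranking Option 4 above Option 3: 6+13+10+1+9 = 39.
Ballots ranking Option 3 above Option 4: 4.
Option 4 wins 39–4, a margin of 35.

35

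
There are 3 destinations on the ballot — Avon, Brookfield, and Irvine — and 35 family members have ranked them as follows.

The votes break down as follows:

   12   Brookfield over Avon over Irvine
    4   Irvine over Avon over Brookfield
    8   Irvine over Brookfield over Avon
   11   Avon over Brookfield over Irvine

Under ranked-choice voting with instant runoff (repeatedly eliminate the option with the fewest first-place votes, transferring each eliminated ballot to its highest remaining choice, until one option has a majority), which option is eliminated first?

Avon

Round 1: Brookfield 12, Irvine 12, Avon 11. Avon has the fewest and is eliminated.
Round 2: Brookfield 23, Irvine 12. Brookfield has a majority.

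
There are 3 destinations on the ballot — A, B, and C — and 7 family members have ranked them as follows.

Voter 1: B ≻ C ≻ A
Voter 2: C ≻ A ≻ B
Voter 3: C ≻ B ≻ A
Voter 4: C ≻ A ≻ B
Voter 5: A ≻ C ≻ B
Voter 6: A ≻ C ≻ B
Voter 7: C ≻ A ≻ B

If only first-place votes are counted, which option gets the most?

C

First-place vote totals:
  A: 2
  B: 1
  C: 4
C has the most first-place votes.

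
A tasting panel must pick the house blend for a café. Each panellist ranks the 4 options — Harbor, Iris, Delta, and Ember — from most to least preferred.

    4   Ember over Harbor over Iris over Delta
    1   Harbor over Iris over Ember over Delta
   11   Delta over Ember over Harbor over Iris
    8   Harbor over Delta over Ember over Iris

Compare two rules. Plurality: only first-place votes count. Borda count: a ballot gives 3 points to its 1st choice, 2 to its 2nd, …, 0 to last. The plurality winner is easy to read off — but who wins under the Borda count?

Delta

Plurality first-place counts: Harbor 9, Iris 0, Delta 11, Ember 4 → Delta.
Borda totals: Harbor 46, Iris 6, Delta 49, Ember 43 → Delta.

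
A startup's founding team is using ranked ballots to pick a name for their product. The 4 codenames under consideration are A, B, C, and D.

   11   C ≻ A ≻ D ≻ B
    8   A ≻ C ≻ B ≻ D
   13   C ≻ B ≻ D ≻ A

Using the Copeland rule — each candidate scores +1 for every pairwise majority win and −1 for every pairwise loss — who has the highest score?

Pairwise results:
  A vs B: A wins 19–13.
  A vs C: C wins 24–8.
  A vs D: A wins 19–13.
  B vs C: C wins 32–0.
  B vs D: B wins 21–11.
  C vs D: C wins 32–0.
Copeland scores (wins − losses):
  A: 2 − 1 = 1
  B: 1 − 2 = -1
  C: 3 − 0 = 3
  D: 0 − 3 = -3
C has the best Copeland score.

C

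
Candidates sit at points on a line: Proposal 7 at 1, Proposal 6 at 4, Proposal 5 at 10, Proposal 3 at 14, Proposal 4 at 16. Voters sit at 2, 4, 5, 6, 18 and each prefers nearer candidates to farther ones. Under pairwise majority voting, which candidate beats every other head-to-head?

With single-peaked preferences on a line, the Condorcet winner is the candidate closest to the median voter.
The median voter (position 5) is closest to Proposal 6 at 4.
Check: Proposal 6 vs Proposal 5 — voters closer to Proposal 6: 4 of 5.

Proposal 6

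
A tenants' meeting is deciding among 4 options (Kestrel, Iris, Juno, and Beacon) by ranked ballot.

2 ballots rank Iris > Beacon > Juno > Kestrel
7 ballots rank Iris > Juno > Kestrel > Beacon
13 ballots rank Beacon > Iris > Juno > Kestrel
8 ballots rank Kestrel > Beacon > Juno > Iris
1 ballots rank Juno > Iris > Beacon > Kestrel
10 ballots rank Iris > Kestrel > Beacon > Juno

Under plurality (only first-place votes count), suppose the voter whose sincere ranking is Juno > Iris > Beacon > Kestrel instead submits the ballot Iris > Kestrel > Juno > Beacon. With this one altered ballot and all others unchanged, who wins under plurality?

Iris

First-place totals with the altered ballot: Kestrel 8, Iris 20, Juno 0, Beacon 13.
The winner is unchanged: still Iris.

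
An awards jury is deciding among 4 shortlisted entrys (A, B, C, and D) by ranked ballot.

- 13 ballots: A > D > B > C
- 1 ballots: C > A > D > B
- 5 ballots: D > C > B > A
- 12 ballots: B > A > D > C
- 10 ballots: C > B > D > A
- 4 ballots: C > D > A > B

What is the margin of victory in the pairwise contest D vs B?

1

Ballots ranking D above B: 13+1+5+4 = 23.
Ballots ranking B above D: 12+10 = 22.
D wins 23–22, a margin of 1.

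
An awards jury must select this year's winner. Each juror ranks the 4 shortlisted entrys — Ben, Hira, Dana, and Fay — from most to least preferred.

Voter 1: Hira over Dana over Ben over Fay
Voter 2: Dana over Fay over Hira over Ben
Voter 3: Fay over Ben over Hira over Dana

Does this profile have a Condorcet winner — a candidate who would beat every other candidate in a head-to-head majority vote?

No

Head-to-head results (3 voters total):
Ben vs Hira: Hira wins 2–1.
Ben vs Dana: Dana wins 2–1.
Ben vs Fay: Fay wins 2–1.
Hira vs Dana: Hira wins 2–1.
Hira vs Fay: Fay wins 2–1.
Dana vs Fay: Dana wins 2–1.
No candidate beats all others: Hira beats Dana beats Fay beats Hira, a majority cycle.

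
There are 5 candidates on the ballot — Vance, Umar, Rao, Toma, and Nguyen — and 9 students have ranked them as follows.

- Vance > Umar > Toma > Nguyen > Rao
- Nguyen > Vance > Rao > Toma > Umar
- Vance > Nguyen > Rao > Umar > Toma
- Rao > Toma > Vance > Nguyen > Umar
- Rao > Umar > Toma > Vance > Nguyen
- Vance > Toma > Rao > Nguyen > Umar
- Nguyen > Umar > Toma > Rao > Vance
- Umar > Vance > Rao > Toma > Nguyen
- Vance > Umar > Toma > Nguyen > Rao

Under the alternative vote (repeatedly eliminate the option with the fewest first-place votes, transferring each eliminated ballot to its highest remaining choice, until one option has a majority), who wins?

Round 1: Vance 4, Rao 2, Nguyen 2, Umar 1, Toma 0. Toma has the fewest and is eliminated.
Round 2: Vance 4, Rao 2, Nguyen 2, Umar 1. Umar has the fewest and is eliminated.
Round 3: Vance 5, Rao 2, Nguyen 2. Vance has a majority.

Vance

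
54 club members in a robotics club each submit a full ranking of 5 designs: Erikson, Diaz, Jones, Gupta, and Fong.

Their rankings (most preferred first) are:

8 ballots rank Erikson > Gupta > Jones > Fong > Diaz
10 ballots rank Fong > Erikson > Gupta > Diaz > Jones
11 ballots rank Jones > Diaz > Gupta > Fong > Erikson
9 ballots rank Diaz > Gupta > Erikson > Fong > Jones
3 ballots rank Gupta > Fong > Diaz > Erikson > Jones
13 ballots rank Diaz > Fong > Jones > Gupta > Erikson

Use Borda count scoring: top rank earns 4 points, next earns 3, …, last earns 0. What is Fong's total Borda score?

Borda scores:
  Erikson: 8·4 + 10·3 + 11·0 + 9·2 + 3·1 + 13·0 = 83
  Diaz: 8·0 + 10·1 + 11·3 + 9·4 + 3·2 + 13·4 = 137
  Jones: 8·2 + 10·0 + 11·4 + 9·0 + 3·0 + 13·2 = 86
  Gupta: 8·3 + 10·2 + 11·2 + 9·3 + 3·4 + 13·1 = 118
  Fong: 8·1 + 10·4 + 11·1 + 9·1 + 3·3 + 13·3 = 116

116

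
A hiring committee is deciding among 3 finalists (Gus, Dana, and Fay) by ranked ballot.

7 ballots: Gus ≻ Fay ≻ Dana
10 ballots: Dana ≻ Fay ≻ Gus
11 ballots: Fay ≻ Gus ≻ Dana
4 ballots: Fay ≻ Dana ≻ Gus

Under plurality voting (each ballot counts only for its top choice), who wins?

Fay

First-place vote totals:
  Gus: 7
  Dana: 10
  Fay: 15
Fay has the most first-place votes.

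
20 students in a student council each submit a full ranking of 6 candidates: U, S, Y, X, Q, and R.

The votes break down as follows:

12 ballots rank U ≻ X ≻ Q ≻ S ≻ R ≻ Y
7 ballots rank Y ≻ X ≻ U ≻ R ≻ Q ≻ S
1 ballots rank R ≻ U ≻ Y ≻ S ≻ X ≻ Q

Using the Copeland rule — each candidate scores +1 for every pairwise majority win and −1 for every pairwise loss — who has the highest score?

Pairwise results:
  U vs S: U wins 20–0.
  U vs Y: U wins 13–7.
  U vs X: U wins 13–7.
  U vs Q: U wins 20–0.
  U vs R: U wins 19–1.
  S vs Y: S wins 12–8.
  S vs X: X wins 19–1.
  S vs Q: Q wins 19–1.
  S vs R: S wins 12–8.
  Y vs X: X wins 12–8.
  Y vs Q: Q wins 12–8.
  Y vs R: R wins 13–7.
  X vs Q: X wins 20–0.
  X vs R: X wins 19–1.
  Q vs R: Q wins 12–8.
Copeland scores (wins − losses):
  U: 5 − 0 = 5
  S: 2 − 3 = -1
  Y: 0 − 5 = -5
  X: 4 − 1 = 3
  Q: 3 − 2 = 1
  R: 1 − 4 = -3
U has the best Copeland score.

U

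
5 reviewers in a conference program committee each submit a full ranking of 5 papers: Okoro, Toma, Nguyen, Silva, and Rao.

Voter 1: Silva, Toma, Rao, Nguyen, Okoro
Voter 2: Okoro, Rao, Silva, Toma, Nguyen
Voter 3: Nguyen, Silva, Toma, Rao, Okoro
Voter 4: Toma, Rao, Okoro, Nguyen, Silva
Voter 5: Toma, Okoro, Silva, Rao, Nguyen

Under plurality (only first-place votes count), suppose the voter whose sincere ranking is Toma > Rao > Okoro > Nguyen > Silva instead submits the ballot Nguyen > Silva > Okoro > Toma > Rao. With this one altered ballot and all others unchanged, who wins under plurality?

First-place totals with the altered ballot: Okoro 1, Toma 1, Nguyen 2, Silva 1, Rao 0.
The switch changes the winner from Toma to Nguyen.

Nguyen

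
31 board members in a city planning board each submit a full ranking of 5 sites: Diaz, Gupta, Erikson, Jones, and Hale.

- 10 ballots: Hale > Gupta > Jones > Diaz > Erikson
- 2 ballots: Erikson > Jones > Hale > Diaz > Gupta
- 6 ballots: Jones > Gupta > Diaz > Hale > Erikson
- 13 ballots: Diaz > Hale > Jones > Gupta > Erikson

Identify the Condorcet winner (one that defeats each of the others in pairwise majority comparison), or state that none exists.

Head-to-head results (31 voters total):
Diaz vs Gupta: Gupta wins 16–15.
Diaz vs Erikson: Diaz wins 29–2.
Diaz vs Jones: Jones wins 18–13.
Diaz vs Hale: Diaz wins 19–12.
Gupta vs Erikson: Gupta wins 29–2.
Gupta vs Jones: Jones wins 21–10.
Gupta vs Hale: Hale wins 25–6.
Erikson vs Jones: Jones wins 29–2.
Erikson vs Hale: Hale wins 29–2.
Jones vs Hale: Hale wins 23–8.
No candidate beats all others: Diaz beats Hale beats Gupta beats Diaz, a majority cycle.

There is no Condorcet winner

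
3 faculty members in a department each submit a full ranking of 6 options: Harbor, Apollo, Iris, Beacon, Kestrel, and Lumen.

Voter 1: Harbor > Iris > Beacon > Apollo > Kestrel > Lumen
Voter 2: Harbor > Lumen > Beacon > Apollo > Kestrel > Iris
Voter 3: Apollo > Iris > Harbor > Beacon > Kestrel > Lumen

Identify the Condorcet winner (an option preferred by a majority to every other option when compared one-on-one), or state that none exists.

Head-to-head results (3 voters total):
Harbor vs Apollo: Harbor wins 2–1.
Harbor vs Iris: Harbor wins 2–1.
Harbor vs Beacon: Harbor wins 3–0.
Harbor vs Kestrel: Harbor wins 3–0.
Harbor vs Lumen: Harbor wins 3–0.
Apollo vs Iris: Apollo wins 2–1.
Apollo vs Beacon: Beacon wins 2–1.
Apollo vs Kestrel: Apollo wins 3–0.
Apollo vs Lumen: Apollo wins 2–1.
Iris vs Beacon: Iris wins 2–1.
Iris vs Kestrel: Iris wins 2–1.
Iris vs Lumen: Iris wins 2–1.
Beacon vs Kestrel: Beacon wins 3–0.
Beacon vs Lumen: Beacon wins 2–1.
Kestrel vs Lumen: Kestrel wins 2–1.
Harbor beats each rival — Apollo (2–1), Iris (2–1), Beacon (3–0), Kestrel (3–0), Lumen (3–0) — so Harbor is the Condorcet winner.

Harbor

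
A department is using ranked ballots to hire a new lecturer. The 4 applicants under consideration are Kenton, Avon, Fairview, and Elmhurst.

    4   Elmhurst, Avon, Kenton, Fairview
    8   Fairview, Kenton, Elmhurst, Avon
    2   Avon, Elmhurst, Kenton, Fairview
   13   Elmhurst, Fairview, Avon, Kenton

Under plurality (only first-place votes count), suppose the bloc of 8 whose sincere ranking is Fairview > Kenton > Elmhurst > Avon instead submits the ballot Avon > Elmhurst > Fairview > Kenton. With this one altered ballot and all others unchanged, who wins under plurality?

Elmhurst

First-place totals with the altered ballot: Kenton 0, Avon 10, Fairview 0, Elmhurst 17.
The winner is unchanged: still Elmhurst.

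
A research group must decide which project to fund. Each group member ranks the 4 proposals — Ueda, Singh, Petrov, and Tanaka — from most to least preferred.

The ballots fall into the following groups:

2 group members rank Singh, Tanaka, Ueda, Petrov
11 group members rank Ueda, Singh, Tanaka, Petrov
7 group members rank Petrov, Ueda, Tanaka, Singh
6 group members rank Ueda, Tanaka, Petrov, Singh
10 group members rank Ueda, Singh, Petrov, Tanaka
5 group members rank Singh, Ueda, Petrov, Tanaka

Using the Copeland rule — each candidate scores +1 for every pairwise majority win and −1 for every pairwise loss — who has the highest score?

Pairwise results:
  Ueda vs Singh: Ueda wins 34–7.
  Ueda vs Petrov: Ueda wins 34–7.
  Ueda vs Tanaka: Ueda wins 39–2.
  Singh vs Petrov: Singh wins 28–13.
  Singh vs Tanaka: Singh wins 28–13.
  Petrov vs Tanaka: Petrov wins 22–19.
Copeland scores (wins − losses):
  Ueda: 3 − 0 = 3
  Singh: 2 − 1 = 1
  Petrov: 1 − 2 = -1
  Tanaka: 0 − 3 = -3
Ueda has the best Copeland score.

Ueda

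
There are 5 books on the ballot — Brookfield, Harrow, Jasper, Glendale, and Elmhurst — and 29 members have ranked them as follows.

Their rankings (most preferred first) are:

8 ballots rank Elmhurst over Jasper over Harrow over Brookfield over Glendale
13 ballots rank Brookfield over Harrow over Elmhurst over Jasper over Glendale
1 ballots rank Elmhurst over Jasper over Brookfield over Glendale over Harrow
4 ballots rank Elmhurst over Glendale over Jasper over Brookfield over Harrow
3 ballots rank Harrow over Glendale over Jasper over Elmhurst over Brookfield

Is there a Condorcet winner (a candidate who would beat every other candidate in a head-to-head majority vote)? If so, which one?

Head-to-head results (29 voters total):
Brookfield vs Harrow: Brookfield wins 18–11.
Brookfield vs Jasper: Jasper wins 16–13.
Brookfield vs Glendale: Brookfield wins 22–7.
Brookfield vs Elmhurst: Elmhurst wins 16–13.
Harrow vs Jasper: Harrow wins 16–13.
Harrow vs Glendale: Harrow wins 24–5.
Harrow vs Elmhurst: Harrow wins 16–13.
Jasper vs Glendale: Jasper wins 22–7.
Jasper vs Elmhurst: Elmhurst wins 26–3.
Glendale vs Elmhurst: Elmhurst wins 26–3.
No candidate beats all others: Brookfield beats Harrow beats Jasper beats Brookfield, a majority cycle.

None — there is no Condorcet winner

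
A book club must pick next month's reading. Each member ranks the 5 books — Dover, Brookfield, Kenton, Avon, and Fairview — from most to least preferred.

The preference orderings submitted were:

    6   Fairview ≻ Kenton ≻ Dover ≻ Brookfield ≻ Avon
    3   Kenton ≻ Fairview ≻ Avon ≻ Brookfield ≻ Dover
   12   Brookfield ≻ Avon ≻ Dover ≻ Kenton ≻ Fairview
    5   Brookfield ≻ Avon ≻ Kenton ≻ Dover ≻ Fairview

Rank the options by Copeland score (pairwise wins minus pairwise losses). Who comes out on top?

Brookfield

Pairwise results:
  Dover vs Brookfield: Brookfield wins 20–6.
  Dover vs Kenton: Kenton wins 14–12.
  Dover vs Avon: Avon wins 20–6.
  Dover vs Fairview: Dover wins 17–9.
  Brookfield vs Kenton: Brookfield wins 17–9.
  Brookfield vs Avon: Brookfield wins 23–3.
  Brookfield vs Fairview: Brookfield wins 17–9.
  Kenton vs Avon: Avon wins 17–9.
  Kenton vs Fairview: Kenton wins 20–6.
  Avon vs Fairview: Avon wins 17–9.
Copeland scores (wins − losses):
  Dover: 1 − 3 = -2
  Brookfield: 4 − 0 = 4
  Kenton: 2 − 2 = 0
  Avon: 3 − 1 = 2
  Fairview: 0 − 4 = -4
Brookfield has the best Copeland score.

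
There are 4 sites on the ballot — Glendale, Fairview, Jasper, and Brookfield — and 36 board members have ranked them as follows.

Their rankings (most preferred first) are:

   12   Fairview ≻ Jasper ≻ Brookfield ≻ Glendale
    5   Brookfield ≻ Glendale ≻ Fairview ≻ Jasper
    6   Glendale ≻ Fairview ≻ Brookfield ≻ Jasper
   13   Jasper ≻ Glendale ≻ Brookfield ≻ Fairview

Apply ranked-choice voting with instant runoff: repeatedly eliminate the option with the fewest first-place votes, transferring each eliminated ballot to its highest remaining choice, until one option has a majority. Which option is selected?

Fairview

Round 1: Jasper 13, Fairview 12, Glendale 6, Brookfield 5. Brookfield has the fewest and is eliminated.
Round 2: Jasper 13, Fairview 12, Glendale 11. Glendale has the fewest and is eliminated.
Round 3: Fairview 23, Jasper 13. Fairview has a majority.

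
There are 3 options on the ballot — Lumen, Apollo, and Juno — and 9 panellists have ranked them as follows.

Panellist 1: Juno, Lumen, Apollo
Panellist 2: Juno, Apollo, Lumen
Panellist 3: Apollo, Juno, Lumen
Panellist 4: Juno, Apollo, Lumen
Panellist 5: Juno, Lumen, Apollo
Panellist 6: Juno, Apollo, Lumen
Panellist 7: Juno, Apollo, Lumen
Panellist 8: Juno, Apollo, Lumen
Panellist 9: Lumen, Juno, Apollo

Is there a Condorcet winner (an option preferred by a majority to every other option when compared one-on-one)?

Yes

Head-to-head results (9 voters total):
Lumen vs Apollo: Apollo wins 6–3.
Lumen vs Juno: Juno wins 8–1.
Apollo vs Juno: Juno wins 8–1.
Juno beats each rival — Lumen (8–1), Apollo (8–1) — so Juno is the Condorcet winner.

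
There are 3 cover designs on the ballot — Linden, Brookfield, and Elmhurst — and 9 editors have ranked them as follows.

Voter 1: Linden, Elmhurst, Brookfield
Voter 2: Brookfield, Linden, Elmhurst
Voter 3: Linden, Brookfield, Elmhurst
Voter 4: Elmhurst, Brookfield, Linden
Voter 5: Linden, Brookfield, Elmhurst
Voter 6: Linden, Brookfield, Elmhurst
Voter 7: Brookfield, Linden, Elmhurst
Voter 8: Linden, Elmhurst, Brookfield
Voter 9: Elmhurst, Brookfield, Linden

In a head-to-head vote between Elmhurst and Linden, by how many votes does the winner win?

5

Ballots ranking Elmhurst above Linden: 2.
Ballots ranking Linden above Elmhurst: 7.
Linden wins 7–2, a margin of 5.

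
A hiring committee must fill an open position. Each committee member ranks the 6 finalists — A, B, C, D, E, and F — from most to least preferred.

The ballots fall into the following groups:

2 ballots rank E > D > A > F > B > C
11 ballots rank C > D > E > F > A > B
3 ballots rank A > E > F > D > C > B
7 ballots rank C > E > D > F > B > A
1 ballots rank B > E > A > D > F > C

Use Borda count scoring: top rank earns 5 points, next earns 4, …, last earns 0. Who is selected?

Borda scores:
  A: 2·3 + 11·1 + 3·5 + 7·0 + 3 = 35
  B: 2·1 + 11·0 + 3·0 + 7·1 + 5 = 14
  C: 2·0 + 11·5 + 3·1 + 7·5 + 0 = 93
  D: 2·4 + 11·4 + 3·2 + 7·3 + 2 = 81
  E: 2·5 + 11·3 + 3·4 + 7·4 + 4 = 87
  F: 2·2 + 11·2 + 3·3 + 7·2 + 1 = 50
C has the highest total.

C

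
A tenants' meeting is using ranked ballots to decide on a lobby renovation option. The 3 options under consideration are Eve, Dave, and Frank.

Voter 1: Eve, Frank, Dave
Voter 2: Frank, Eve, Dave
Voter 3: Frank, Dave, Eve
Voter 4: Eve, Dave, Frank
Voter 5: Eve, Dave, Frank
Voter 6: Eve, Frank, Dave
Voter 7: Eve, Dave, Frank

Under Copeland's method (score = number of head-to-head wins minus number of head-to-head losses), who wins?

Pairwise results:
  Eve vs Dave: Eve wins 6–1.
  Eve vs Frank: Eve wins 5–2.
  Dave vs Frank: Frank wins 4–3.
Copeland scores (wins − losses):
  Eve: 2 − 0 = 2
  Dave: 0 − 2 = -2
  Frank: 1 − 1 = 0
Eve has the best Copeland score.

Eve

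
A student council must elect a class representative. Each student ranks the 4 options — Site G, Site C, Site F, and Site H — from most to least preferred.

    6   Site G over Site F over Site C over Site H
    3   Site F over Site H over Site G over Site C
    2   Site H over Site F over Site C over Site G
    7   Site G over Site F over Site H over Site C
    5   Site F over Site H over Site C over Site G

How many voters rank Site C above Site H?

6

Ballots ranking Site C above Site H: 6.
Ballots ranking Site H above Site C: 3+2+7+5 = 17.
So 6 of 23 voters prefer Site C to Site H.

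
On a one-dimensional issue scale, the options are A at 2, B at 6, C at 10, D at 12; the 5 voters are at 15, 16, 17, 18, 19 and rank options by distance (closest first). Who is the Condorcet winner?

D

With single-peaked preferences on a line, the Condorcet winner is the candidate closest to the median voter.
The median voter (position 17) is closest to D at 12.
Check: D vs B — voters closer to D: 5 of 5.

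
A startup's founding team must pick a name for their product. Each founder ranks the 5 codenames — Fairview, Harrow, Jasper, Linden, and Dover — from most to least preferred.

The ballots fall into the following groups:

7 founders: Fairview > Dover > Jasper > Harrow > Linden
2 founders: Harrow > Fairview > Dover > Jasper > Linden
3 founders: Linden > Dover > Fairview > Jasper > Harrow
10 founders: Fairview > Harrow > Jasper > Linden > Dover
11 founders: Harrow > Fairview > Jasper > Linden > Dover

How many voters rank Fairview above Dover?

Ballots ranking Fairview above Dover: 7+2+10+11 = 30.
Ballots ranking Dover above Fairview: 3.
So 30 of 33 voters prefer Fairview to Dover.

30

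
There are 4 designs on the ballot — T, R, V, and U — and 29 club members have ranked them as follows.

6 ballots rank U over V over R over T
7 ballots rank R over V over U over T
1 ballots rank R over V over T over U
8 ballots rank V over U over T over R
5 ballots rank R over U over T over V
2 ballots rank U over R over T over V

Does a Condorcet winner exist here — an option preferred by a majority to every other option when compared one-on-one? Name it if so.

Head-to-head results (29 voters total):
T vs R: R wins 21–8.
T vs V: V wins 22–7.
T vs U: U wins 28–1.
R vs V: R wins 15–14.
R vs U: U wins 16–13.
V vs U: V wins 16–13.
No candidate beats all others: R beats V beats U beats R, a majority cycle.

No Condorcet winner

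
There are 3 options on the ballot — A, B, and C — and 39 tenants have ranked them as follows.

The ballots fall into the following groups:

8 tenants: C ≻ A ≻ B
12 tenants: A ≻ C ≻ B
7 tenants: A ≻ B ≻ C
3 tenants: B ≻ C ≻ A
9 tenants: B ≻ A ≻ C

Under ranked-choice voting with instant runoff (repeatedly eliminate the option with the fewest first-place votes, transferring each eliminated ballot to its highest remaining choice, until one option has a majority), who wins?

A

Round 1: A 19, B 12, C 8. C has the fewest and is eliminated.
Round 2: A 27, B 12. A has a majority.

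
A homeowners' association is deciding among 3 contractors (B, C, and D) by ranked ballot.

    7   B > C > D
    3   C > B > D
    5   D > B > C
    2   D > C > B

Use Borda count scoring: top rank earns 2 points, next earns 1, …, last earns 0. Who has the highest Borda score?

B

Borda scores:
  B: 7·2 + 3·1 + 5·1 + 2·0 = 22
  C: 7·1 + 3·2 + 5·0 + 2·1 = 15
  D: 7·0 + 3·0 + 5·2 + 2·2 = 14
B has the highest total.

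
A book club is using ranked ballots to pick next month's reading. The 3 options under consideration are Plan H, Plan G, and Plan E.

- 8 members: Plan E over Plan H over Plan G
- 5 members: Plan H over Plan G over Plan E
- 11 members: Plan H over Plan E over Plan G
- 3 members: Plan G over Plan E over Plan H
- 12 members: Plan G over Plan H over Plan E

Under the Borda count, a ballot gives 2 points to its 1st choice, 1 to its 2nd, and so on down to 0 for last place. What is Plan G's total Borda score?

35

Borda scores:
  Plan H: 8·1 + 5·2 + 11·2 + 3·0 + 12·1 = 52
  Plan G: 8·0 + 5·1 + 11·0 + 3·2 + 12·2 = 35
  Plan E: 8·2 + 5·0 + 11·1 + 3·1 + 12·0 = 30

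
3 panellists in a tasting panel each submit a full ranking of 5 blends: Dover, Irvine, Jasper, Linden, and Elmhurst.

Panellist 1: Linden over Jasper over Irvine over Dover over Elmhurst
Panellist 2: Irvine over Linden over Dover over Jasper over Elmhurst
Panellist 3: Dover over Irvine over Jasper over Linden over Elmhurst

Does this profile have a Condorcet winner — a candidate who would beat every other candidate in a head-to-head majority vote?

Yes

Head-to-head results (3 voters total):
Dover vs Irvine: Irvine wins 2–1.
Dover vs Jasper: Dover wins 2–1.
Dover vs Linden: Linden wins 2–1.
Dover vs Elmhurst: Dover wins 3–0.
Irvine vs Jasper: Irvine wins 2–1.
Irvine vs Linden: Irvine wins 2–1.
Irvine vs Elmhurst: Irvine wins 3–0.
Jasper vs Linden: Linden wins 2–1.
Jasper vs Elmhurst: Jasper wins 3–0.
Linden vs Elmhurst: Linden wins 3–0.
Irvine beats each rival — Dover (2–1), Jasper (2–1), Linden (2–1), Elmhurst (3–0) — so Irvine is the Condorcet winner.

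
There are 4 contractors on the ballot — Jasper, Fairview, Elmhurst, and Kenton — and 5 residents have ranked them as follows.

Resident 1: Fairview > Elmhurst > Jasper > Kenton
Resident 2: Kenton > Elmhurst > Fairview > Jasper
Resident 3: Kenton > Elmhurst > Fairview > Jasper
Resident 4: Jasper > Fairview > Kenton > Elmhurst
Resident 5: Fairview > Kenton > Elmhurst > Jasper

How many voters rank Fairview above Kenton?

3

Ballots ranking Fairview above Kenton: 3.
Ballots ranking Kenton above Fairview: 2.
So 3 of 5 voters prefer Fairview to Kenton.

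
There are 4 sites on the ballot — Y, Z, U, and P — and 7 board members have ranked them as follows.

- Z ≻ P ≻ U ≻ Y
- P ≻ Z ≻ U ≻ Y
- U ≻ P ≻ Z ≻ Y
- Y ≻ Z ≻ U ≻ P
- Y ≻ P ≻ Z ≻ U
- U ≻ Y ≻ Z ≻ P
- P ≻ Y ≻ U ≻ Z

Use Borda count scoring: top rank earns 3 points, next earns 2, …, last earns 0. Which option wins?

P

Borda scores:
  Y: 0 + 0 + 0 + 3 + 3 + 2 + 2 = 10
  Z: 3 + 2 + 1 + 2 + 1 + 1 + 0 = 10
  U: 1 + 1 + 3 + 1 + 0 + 3 + 1 = 10
  P: 2 + 3 + 2 + 0 + 2 + 0 + 3 = 12
P has the highest total.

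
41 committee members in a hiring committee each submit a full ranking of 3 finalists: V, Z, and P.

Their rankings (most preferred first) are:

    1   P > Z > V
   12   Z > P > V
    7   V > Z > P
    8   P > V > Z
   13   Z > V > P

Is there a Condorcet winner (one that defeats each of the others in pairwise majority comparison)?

Head-to-head results (41 voters total):
V vs Z: Z wins 26–15.
V vs P: P wins 21–20.
Z vs P: Z wins 32–9.
Z beats each rival — V (26–15), P (32–9) — so Z is the Condorcet winner.

Yes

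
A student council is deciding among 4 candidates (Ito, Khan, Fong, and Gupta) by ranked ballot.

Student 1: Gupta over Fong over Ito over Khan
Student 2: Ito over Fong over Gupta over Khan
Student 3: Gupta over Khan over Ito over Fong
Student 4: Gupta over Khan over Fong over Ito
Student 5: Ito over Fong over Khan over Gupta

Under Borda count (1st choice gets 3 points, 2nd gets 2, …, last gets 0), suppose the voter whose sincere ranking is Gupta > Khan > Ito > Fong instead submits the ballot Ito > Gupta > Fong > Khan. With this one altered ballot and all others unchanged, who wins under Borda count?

Ito

Borda totals with the altered ballot: Ito 10, Khan 3, Fong 8, Gupta 9.
The switch changes the winner from Gupta to Ito.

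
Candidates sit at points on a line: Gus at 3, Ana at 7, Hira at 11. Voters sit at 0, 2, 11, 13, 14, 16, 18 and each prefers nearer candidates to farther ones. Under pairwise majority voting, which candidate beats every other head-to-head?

Hira

With single-peaked preferences on a line, the Condorcet winner is the candidate closest to the median voter.
The median voter (position 13) is closest to Hira at 11.
Check: Hira vs Ana — voters closer to Hira: 5 of 7.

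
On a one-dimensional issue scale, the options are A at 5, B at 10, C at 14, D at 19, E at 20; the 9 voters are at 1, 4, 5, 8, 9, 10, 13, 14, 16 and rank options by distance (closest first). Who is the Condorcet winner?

With single-peaked preferences on a line, the Condorcet winner is the candidate closest to the median voter.
The median voter (position 9) is closest to B at 10.
Check: B vs C — voters closer to B: 6 of 9.

B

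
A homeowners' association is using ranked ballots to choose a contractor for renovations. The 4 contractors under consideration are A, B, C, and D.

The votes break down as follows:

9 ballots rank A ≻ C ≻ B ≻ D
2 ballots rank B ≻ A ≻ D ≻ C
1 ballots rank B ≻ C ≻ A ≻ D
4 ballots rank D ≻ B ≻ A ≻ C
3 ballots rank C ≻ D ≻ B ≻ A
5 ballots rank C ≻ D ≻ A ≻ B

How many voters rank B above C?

Ballots ranking B above C: 2+1+4 = 7.
Ballots ranking C above B: 9+3+5 = 17.
So 7 of 24 voters prefer B to C.

7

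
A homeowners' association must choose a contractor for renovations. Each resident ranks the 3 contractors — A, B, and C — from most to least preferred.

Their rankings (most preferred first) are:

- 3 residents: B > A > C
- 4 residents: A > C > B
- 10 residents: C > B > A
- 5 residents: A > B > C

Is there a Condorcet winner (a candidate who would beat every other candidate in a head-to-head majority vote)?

Head-to-head results (22 voters total):
A vs B: B wins 13–9.
A vs C: A wins 12–10.
B vs C: C wins 14–8.
No candidate beats all others: A beats C beats B beats A, a majority cycle.

No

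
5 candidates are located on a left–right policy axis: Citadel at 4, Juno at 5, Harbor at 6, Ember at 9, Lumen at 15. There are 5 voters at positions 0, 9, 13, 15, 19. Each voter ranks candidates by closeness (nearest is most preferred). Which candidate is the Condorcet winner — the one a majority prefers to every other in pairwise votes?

Lumen

With single-peaked preferences on a line, the Condorcet winner is the candidate closest to the median voter.
The median voter (position 13) is closest to Lumen at 15.
Check: Lumen vs Citadel — voters closer to Lumen: 3 of 5.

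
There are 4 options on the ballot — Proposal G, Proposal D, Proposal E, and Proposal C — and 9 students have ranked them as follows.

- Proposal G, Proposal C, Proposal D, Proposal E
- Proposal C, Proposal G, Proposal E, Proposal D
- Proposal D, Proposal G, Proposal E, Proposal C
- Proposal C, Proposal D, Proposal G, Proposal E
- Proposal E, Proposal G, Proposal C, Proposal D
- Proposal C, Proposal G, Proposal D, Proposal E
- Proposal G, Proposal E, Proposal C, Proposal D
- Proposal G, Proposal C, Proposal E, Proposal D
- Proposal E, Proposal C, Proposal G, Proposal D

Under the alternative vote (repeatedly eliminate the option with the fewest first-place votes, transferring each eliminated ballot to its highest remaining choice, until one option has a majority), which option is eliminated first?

Proposal D

Round 1: Proposal G 3, Proposal C 3, Proposal E 2, Proposal D 1. Proposal D has the fewest and is eliminated.
Round 2: Proposal G 4, Proposal C 3, Proposal E 2. Proposal E has the fewest and is eliminated.
Round 3: Proposal G 5, Proposal C 4. Proposal G has a majority.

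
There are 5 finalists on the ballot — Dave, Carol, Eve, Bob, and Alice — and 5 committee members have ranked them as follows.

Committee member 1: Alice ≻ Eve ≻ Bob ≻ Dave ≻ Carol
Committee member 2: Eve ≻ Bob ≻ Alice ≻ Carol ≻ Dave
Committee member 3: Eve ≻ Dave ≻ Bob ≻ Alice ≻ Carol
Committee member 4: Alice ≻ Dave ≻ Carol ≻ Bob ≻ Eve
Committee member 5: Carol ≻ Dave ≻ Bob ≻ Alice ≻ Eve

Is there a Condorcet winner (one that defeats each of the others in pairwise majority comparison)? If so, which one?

No Condorcet winner

Head-to-head results (5 voters total):
Dave vs Carol: Dave wins 3–2.
Dave vs Eve: Eve wins 3–2.
Dave vs Bob: Dave wins 3–2.
Dave vs Alice: Alice wins 3–2.
Carol vs Eve: Eve wins 3–2.
Carol vs Bob: Bob wins 3–2.
Carol vs Alice: Alice wins 4–1.
Eve vs Bob: Eve wins 3–2.
Eve vs Alice: Alice wins 3–2.
Bob vs Alice: Bob wins 3–2.
No candidate beats all others: Dave beats Bob beats Alice beats Dave, a majority cycle.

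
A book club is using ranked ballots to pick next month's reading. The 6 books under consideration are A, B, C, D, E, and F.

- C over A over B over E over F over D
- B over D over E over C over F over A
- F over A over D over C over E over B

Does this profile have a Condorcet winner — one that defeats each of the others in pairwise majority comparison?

Head-to-head results (3 voters total):
A vs B: A wins 2–1.
A vs C: C wins 2–1.
A vs D: A wins 2–1.
A vs E: A wins 2–1.
A vs F: F wins 2–1.
B vs C: C wins 2–1.
B vs D: B wins 2–1.
B vs E: B wins 2–1.
B vs F: B wins 2–1.
C vs D: D wins 2–1.
C vs E: C wins 2–1.
C vs F: C wins 2–1.
D vs E: D wins 2–1.
D vs F: F wins 2–1.
E vs F: E wins 2–1.
No candidate beats all others: A beats B beats F beats A, a majority cycle.

No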